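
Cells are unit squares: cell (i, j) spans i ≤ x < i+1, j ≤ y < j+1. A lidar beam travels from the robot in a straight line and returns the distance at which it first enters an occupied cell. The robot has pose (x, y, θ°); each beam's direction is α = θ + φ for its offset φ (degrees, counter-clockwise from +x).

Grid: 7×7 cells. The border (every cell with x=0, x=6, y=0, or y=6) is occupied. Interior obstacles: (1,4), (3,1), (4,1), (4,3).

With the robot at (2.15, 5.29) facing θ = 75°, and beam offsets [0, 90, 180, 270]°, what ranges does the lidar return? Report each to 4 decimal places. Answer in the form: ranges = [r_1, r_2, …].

ranges = [0.7350, 1.1906, 0.5796, 3.9858]

beam 1: φ=0°, α=75°
  cosα=0.2588 sinα=0.9659 | (2,5) | tMaxX 3.2841 tMaxY 0.7350 | tΔX 3.8637 tΔY 1.0353
    t=0.7350 [y] (2,6) — stop
  → r_1 = 0.7350
beam 2: φ=90°, α=165°
  cosα=-0.9659 sinα=0.2588 | (2,5) | tMaxX 0.1553 tMaxY 2.7432 | tΔX 1.0353 tΔY 3.8637
    t=0.1553 [x] (1,5)
    t=1.1906 [x] (0,5) — stop
  → r_2 = 1.1906
beam 3: φ=180°, α=255°
  cosα=-0.2588 sinα=-0.9659 | (2,5) | tMaxX 0.5796 tMaxY 0.3002 | tΔX 3.8637 tΔY 1.0353
    t=0.3002 [y] (2,4)
    t=0.5796 [x] (1,4) — stop
  → r_3 = 0.5796
beam 4: φ=270°, α=345°
  cosα=0.9659 sinα=-0.2588 | (2,5) | tMaxX 0.8800 tMaxY 1.1205 | tΔX 1.0353 tΔY 3.8637
    t=0.8800 [x] (3,5)
    t=1.1205 [y] (3,4)
    t=1.9153 [x] (4,4)
    t=2.9505 [x] (5,4)
    t=3.9858 [x] (6,4) — stop
  → r_4 = 3.9858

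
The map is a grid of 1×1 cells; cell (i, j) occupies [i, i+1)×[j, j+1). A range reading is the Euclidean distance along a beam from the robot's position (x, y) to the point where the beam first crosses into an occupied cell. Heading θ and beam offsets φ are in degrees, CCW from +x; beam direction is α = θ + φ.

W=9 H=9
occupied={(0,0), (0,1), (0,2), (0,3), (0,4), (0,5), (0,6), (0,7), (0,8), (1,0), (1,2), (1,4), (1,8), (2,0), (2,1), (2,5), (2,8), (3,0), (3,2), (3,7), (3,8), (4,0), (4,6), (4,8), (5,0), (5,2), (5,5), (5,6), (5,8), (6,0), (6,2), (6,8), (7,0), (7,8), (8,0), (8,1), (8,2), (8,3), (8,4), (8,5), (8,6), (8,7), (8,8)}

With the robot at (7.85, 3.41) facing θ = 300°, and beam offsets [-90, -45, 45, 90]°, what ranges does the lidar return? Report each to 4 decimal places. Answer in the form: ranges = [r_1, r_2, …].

beam 1: φ=-90°, α=210°
  cosα=-0.8660 sinα=-0.5000 | (7,3) | tMaxX 0.9815 tMaxY 0.8200 | tΔX 1.1547 tΔY 2.0000
    t=0.8200 [y] (7,2)
    t=0.9815 [x] (6,2) — stop
  → r_1 = 0.9815
beam 2: φ=-45°, α=255°
  cosα=-0.2588 sinα=-0.9659 | (7,3) | tMaxX 3.2841 tMaxY 0.4245 | tΔX 3.8637 tΔY 1.0353
    t=0.4245 [y] (7,2)
    t=1.4597 [y] (7,1)
    t=2.4950 [y] (7,0) — stop
  → r_2 = 2.4950
beam 3: φ=45°, α=345°
  cosα=0.9659 sinα=-0.2588 | (7,3) | tMaxX 0.1553 tMaxY 1.5841 | tΔX 1.0353 tΔY 3.8637
    t=0.1553 [x] (8,3) — stop
  → r_3 = 0.1553
beam 4: φ=90°, α=30°
  cosα=0.8660 sinα=0.5000 | (7,3) | tMaxX 0.1732 tMaxY 1.1800 | tΔX 1.1547 tΔY 2.0000
    t=0.1732 [x] (8,3) — stop
  → r_4 = 0.1732

ranges = [0.9815, 2.4950, 0.1553, 0.1732]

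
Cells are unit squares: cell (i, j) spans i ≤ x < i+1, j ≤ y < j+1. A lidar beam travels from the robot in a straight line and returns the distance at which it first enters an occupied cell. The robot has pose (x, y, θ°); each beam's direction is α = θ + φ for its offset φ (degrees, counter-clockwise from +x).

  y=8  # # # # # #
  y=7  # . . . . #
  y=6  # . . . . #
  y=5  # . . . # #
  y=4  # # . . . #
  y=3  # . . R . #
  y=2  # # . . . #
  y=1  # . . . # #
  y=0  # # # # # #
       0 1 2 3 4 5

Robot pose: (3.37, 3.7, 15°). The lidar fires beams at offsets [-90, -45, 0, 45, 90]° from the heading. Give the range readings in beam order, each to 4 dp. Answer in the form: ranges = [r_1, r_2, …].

beam 1: φ=-90°, α=285°
  dir = (cos 285°, sin 285°) = (0.2588, -0.9659); from cell (3,3)
  next x-line at t=2.4341, next y-line at t=0.7247; Δt_x=3.8637, Δt_y=1.0353
    y: enter (3,2) at t=0.7247
    y: enter (3,1) at t=1.7600
    x: enter (4,1) at t=2.4341 ← occupied
  → r_1 = 2.4341
beam 2: φ=-45°, α=330°
  dir = (cos 330°, sin 330°) = (0.8660, -0.5000); from cell (3,3)
  next x-line at t=0.7275, next y-line at t=1.4000; Δt_x=1.1547, Δt_y=2.0000
    x: enter (4,3) at t=0.7275
    y: enter (4,2) at t=1.4000
    x: enter (5,2) at t=1.8822 ← occupied
  → r_2 = 1.8822
beam 3: φ=0°, α=15°
  dir = (cos 15°, sin 15°) = (0.9659, 0.2588); from cell (3,3)
  next x-line at t=0.6522, next y-line at t=1.1591; Δt_x=1.0353, Δt_y=3.8637
    x: enter (4,3) at t=0.6522
    y: enter (4,4) at t=1.1591
    x: enter (5,4) at t=1.6875 ← occupied
  → r_3 = 1.6875
beam 4: φ=45°, α=60°
  dir = (cos 60°, sin 60°) = (0.5000, 0.8660); from cell (3,3)
  next x-line at t=1.2600, next y-line at t=0.3464; Δt_x=2.0000, Δt_y=1.1547
    y: enter (3,4) at t=0.3464
    x: enter (4,4) at t=1.2600
    y: enter (4,5) at t=1.5011 ← occupied
  → r_4 = 1.5011
beam 5: φ=90°, α=105°
  dir = (cos 105°, sin 105°) = (-0.2588, 0.9659); from cell (3,3)
  next x-line at t=1.4296, next y-line at t=0.3106; Δt_x=3.8637, Δt_y=1.0353
    y: enter (3,4) at t=0.3106
    y: enter (3,5) at t=1.3459
    x: enter (2,5) at t=1.4296
    y: enter (2,6) at t=2.3811
    y: enter (2,7) at t=3.4164
    y: enter (2,8) at t=4.4517 ← occupied
  → r_5 = 4.4517

ranges = [2.4341, 1.8822, 1.6875, 1.5011, 4.4517]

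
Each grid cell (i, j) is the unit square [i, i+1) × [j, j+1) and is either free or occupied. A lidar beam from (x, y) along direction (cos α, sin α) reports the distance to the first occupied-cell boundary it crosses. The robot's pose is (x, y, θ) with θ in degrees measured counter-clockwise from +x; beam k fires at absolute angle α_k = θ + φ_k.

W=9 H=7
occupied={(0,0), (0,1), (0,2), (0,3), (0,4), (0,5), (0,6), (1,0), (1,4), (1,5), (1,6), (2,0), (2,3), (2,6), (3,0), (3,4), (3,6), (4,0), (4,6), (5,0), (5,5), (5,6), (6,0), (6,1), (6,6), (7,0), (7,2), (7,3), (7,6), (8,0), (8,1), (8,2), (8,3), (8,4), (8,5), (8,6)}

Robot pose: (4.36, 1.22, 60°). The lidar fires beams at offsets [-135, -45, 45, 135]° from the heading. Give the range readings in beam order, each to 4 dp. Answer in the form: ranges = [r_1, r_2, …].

beam 1: φ=-135°, α=285°
  dir = (cos 285°, sin 285°) = (0.2588, -0.9659); from cell (4,1)
  next x-line at t=2.4728, next y-line at t=0.2278; Δt_x=3.8637, Δt_y=1.0353
    y: enter (4,0) at t=0.2278 ← occupied
  → r_1 = 0.2278
beam 2: φ=-45°, α=15°
  dir = (cos 15°, sin 15°) = (0.9659, 0.2588); from cell (4,1)
  next x-line at t=0.6626, next y-line at t=3.0137; Δt_x=1.0353, Δt_y=3.8637
    x: enter (5,1) at t=0.6626
    x: enter (6,1) at t=1.6979 ← occupied
  → r_2 = 1.6979
beam 3: φ=45°, α=105°
  dir = (cos 105°, sin 105°) = (-0.2588, 0.9659); from cell (4,1)
  next x-line at t=1.3909, next y-line at t=0.8075; Δt_x=3.8637, Δt_y=1.0353
    y: enter (4,2) at t=0.8075
    x: enter (3,2) at t=1.3909
    y: enter (3,3) at t=1.8428
    y: enter (3,4) at t=2.8781 ← occupied
  → r_3 = 2.8781
beam 4: φ=135°, α=195°
  dir = (cos 195°, sin 195°) = (-0.9659, -0.2588); from cell (4,1)
  next x-line at t=0.3727, next y-line at t=0.8500; Δt_x=1.0353, Δt_y=3.8637
    x: enter (3,1) at t=0.3727
    y: enter (3,0) at t=0.8500 ← occupied
  → r_4 = 0.8500

ranges = [0.2278, 1.6979, 2.8781, 0.8500]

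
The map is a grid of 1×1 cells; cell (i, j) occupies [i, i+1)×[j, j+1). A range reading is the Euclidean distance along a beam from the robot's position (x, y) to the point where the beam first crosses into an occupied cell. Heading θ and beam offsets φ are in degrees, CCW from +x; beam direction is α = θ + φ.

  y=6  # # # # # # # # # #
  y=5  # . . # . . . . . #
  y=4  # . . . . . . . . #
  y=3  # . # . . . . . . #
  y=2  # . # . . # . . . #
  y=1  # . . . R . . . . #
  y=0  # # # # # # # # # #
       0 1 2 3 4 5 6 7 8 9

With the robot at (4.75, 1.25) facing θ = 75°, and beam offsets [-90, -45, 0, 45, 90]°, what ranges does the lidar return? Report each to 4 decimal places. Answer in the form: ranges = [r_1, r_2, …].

beam 1: φ=-90°, α=345°
  cosα=0.9659 sinα=-0.2588 | (4,1) | tMaxX 0.2588 tMaxY 0.9659 | tΔX 1.0353 tΔY 3.8637
    t=0.2588 [x] (5,1)
    t=0.9659 [y] (5,0) — stop
  → r_1 = 0.9659
beam 2: φ=-45°, α=30°
  cosα=0.8660 sinα=0.5000 | (4,1) | tMaxX 0.2887 tMaxY 1.5000 | tΔX 1.1547 tΔY 2.0000
    t=0.2887 [x] (5,1)
    t=1.4434 [x] (6,1)
    t=1.5000 [y] (6,2)
    t=2.5981 [x] (7,2)
    t=3.5000 [y] (7,3)
    t=3.7528 [x] (8,3)
    t=4.9075 [x] (9,3) — stop
  → r_2 = 4.9075
beam 3: φ=0°, α=75°
  cosα=0.2588 sinα=0.9659 | (4,1) | tMaxX 0.9659 tMaxY 0.7765 | tΔX 3.8637 tΔY 1.0353
    t=0.7765 [y] (4,2)
    t=0.9659 [x] (5,2) — stop
  → r_3 = 0.9659
beam 4: φ=45°, α=120°
  cosα=-0.5000 sinα=0.8660 | (4,1) | tMaxX 1.5000 tMaxY 0.8660 | tΔX 2.0000 tΔY 1.1547
    t=0.8660 [y] (4,2)
    t=1.5000 [x] (3,2)
    t=2.0207 [y] (3,3)
    t=3.1754 [y] (3,4)
    t=3.5000 [x] (2,4)
    t=4.3301 [y] (2,5)
    t=5.4848 [y] (2,6) — stop
  → r_4 = 5.4848
beam 5: φ=90°, α=165°
  cosα=-0.9659 sinα=0.2588 | (4,1) | tMaxX 0.7765 tMaxY 2.8978 | tΔX 1.0353 tΔY 3.8637
    t=0.7765 [x] (3,1)
    t=1.8117 [x] (2,1)
    t=2.8470 [x] (1,1)
    t=2.8978 [y] (1,2)
    t=3.8823 [x] (0,2) — stop
  → r_5 = 3.8823

ranges = [0.9659, 4.9075, 0.9659, 5.4848, 3.8823]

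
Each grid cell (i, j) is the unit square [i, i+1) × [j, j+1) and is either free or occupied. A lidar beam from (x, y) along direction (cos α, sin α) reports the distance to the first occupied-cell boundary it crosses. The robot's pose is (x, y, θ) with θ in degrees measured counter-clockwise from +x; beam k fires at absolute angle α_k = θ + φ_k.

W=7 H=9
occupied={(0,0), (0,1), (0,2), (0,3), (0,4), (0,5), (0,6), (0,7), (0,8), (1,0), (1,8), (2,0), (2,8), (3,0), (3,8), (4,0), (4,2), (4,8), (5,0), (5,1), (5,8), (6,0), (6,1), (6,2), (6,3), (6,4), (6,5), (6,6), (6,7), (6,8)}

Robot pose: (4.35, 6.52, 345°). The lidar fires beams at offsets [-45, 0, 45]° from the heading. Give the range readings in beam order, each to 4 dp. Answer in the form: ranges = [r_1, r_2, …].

beam 1: φ=-45°, α=300°
  dir = (cos 300°, sin 300°) = (0.5000, -0.8660); from cell (4,6)
  next x-line at t=1.3000, next y-line at t=0.6004; Δt_x=2.0000, Δt_y=1.1547
    y: enter (4,5) at t=0.6004
    x: enter (5,5) at t=1.3000
    y: enter (5,4) at t=1.7551
    y: enter (5,3) at t=2.9098
    x: enter (6,3) at t=3.3000 ← occupied
  → r_1 = 3.3000
beam 2: φ=0°, α=345°
  dir = (cos 345°, sin 345°) = (0.9659, -0.2588); from cell (4,6)
  next x-line at t=0.6729, next y-line at t=2.0091; Δt_x=1.0353, Δt_y=3.8637
    x: enter (5,6) at t=0.6729
    x: enter (6,6) at t=1.7082 ← occupied
  → r_2 = 1.7082
beam 3: φ=45°, α=30°
  dir = (cos 30°, sin 30°) = (0.8660, 0.5000); from cell (4,6)
  next x-line at t=0.7506, next y-line at t=0.9600; Δt_x=1.1547, Δt_y=2.0000
    x: enter (5,6) at t=0.7506
    y: enter (5,7) at t=0.9600
    x: enter (6,7) at t=1.9053 ← occupied
  → r_3 = 1.9053

ranges = [3.3000, 1.7082, 1.9053]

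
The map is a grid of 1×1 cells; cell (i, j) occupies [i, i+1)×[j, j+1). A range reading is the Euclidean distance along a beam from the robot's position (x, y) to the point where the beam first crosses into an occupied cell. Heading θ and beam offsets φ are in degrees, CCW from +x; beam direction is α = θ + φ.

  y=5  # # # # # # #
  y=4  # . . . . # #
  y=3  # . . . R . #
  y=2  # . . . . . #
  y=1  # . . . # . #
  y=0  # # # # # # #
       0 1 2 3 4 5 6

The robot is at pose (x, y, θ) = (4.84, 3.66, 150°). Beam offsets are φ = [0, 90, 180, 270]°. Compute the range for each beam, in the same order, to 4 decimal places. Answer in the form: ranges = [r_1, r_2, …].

beam 1: φ=0°, α=150°
  direction (-0.8660, 0.5000); cell (4,3); t to first gridline: x 0.9699, y 0.6800 (then +1.1547 / +2.0000)
    (4,4) via y @ 0.6800
    (3,4) via x @ 0.9699
    (2,4) via x @ 2.1246
    (2,5) via y @ 2.6800  # hit
  → r_1 = 2.6800
beam 2: φ=90°, α=240°
  direction (-0.5000, -0.8660); cell (4,3); t to first gridline: x 1.6800, y 0.7621 (then +2.0000 / +1.1547)
    (4,2) via y @ 0.7621
    (3,2) via x @ 1.6800
    (3,1) via y @ 1.9168
    (3,0) via y @ 3.0715  # hit
  → r_2 = 3.0715
beam 3: φ=180°, α=330°
  direction (0.8660, -0.5000); cell (4,3); t to first gridline: x 0.1848, y 1.3200 (then +1.1547 / +2.0000)
    (5,3) via x @ 0.1848
    (5,2) via y @ 1.3200
    (6,2) via x @ 1.3395  # hit
  → r_3 = 1.3395
beam 4: φ=270°, α=60°
  direction (0.5000, 0.8660); cell (4,3); t to first gridline: x 0.3200, y 0.3926 (then +2.0000 / +1.1547)
    (5,3) via x @ 0.3200
    (5,4) via y @ 0.3926  # hit
  → r_4 = 0.3926

ranges = [2.6800, 3.0715, 1.3395, 0.3926]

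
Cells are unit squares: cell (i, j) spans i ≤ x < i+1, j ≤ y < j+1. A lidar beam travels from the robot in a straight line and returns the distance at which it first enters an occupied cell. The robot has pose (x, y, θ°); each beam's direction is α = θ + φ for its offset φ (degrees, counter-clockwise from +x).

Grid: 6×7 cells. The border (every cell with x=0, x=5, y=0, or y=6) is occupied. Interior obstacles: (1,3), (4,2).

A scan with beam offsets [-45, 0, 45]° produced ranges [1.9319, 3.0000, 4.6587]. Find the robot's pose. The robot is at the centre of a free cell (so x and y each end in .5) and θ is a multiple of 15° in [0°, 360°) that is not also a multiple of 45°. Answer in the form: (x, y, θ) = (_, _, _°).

Enumerate (i+0.5, j+0.5, θ) over the 18 free cells and 16 admissible headings. For each, cast all 3 beams and compare to the given ranges.
  (1.5, 1.5, 120°): beam 1 = 1.5529 ≠ 1.9319 ✗
  (4.5, 4.5, 120°): beam 1 = 1.5529 ≠ 1.9319 ✗
  (4.5, 5.5, 75°): beam 1 = 0.5774 ≠ 1.9319 ✗
  (2.5, 1.5, 285°): beam 1 = 0.5774 ≠ 1.9319 ✗
  (3.5, 2.5, 60°): beam 1 = 0.5176 ≠ 1.9319 ✗
  …
  (4.5, 5.5, 210°): r_1=1.9319, r_2=3.0000, r_3=4.6587 — all match ✓
Only this pose fits every beam.

(x, y, θ) = (4.5, 5.5, 210°)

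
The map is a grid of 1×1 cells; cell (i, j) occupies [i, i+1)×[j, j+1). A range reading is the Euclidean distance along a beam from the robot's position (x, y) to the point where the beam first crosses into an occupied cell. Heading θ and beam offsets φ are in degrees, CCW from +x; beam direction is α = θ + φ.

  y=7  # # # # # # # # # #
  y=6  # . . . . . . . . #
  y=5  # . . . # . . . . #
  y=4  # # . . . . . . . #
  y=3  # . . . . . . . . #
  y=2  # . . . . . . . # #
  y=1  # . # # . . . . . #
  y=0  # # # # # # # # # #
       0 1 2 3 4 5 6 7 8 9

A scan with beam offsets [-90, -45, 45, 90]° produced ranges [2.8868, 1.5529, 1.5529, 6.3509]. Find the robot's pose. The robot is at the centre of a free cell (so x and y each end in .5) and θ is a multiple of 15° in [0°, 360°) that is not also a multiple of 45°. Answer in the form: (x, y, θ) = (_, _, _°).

(x, y, θ) = (6.5, 5.5, 120°)

Enumerate (i+0.5, j+0.5, θ) over the 43 free cells and 16 admissible headings. For each, cast all 4 beams and compare to the given ranges.
  (2.5, 4.5, 120°): beam 1 = 1.7321 ≠ 2.8868 ✗
  (4.5, 4.5, 210°): beam 1 = 0.5774 ≠ 2.8868 ✗
  (4.5, 3.5, 240°): beam 2 = 3.6235 ≠ 1.5529 ✗
  (7.5, 3.5, 285°): beam 1 = 6.7293 ≠ 2.8868 ✗
  …
  (6.5, 5.5, 120°): r_1=2.8868, r_2=1.5529, r_3=1.5529, r_4=6.3509 — all match ✓
No second candidate reproduces the full scan.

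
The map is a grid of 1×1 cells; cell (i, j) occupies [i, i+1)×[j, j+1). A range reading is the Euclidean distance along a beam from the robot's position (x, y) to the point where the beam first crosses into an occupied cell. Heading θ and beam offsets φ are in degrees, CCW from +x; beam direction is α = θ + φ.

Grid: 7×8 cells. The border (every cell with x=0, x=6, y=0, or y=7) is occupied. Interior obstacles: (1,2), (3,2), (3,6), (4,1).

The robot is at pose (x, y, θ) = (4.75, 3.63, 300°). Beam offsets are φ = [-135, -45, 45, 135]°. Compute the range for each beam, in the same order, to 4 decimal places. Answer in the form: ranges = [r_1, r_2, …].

beam 1: φ=-135°, α=165°
  direction (-0.9659, 0.2588); cell (4,3); t to first gridline: x 0.7765, y 1.4296 (then +1.0353 / +3.8637)
    (3,3) via x @ 0.7765
    (3,4) via y @ 1.4296
    (2,4) via x @ 1.8117
    (1,4) via x @ 2.8470
    (0,4) via x @ 3.8823  # hit
  → r_1 = 3.8823
beam 2: φ=-45°, α=255°
  direction (-0.2588, -0.9659); cell (4,3); t to first gridline: x 2.8978, y 0.6522 (then +3.8637 / +1.0353)
    (4,2) via y @ 0.6522
    (4,1) via y @ 1.6875  # hit
  → r_2 = 1.6875
beam 3: φ=45°, α=345°
  direction (0.9659, -0.2588); cell (4,3); t to first gridline: x 0.2588, y 2.4341 (then +1.0353 / +3.8637)
    (5,3) via x @ 0.2588
    (6,3) via x @ 1.2941  # hit
  → r_3 = 1.2941
beam 4: φ=135°, α=75°
  direction (0.2588, 0.9659); cell (4,3); t to first gridline: x 0.9659, y 0.3831 (then +3.8637 / +1.0353)
    (4,4) via y @ 0.3831
    (5,4) via x @ 0.9659
    (5,5) via y @ 1.4183
    (5,6) via y @ 2.4536
    (5,7) via y @ 3.4889  # hit
  → r_4 = 3.4889

ranges = [3.8823, 1.6875, 1.2941, 3.4889]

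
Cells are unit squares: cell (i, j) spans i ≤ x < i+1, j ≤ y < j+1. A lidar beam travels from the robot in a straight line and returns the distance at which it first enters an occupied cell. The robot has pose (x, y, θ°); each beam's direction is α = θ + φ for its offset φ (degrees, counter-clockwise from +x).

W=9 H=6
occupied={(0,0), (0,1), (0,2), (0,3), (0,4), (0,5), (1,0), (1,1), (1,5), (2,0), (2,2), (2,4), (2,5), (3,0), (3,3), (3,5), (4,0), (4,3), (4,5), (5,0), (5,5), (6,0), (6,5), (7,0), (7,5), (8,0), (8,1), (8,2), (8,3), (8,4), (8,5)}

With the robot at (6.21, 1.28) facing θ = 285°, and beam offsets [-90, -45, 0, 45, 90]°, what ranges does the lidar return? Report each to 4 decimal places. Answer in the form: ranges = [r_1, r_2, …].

ranges = [1.0818, 0.3233, 0.2899, 0.5600, 1.8531]

beam 1: φ=-90°, α=195°
  dir = (cos 195°, sin 195°) = (-0.9659, -0.2588); from cell (6,1)
  next x-line at t=0.2174, next y-line at t=1.0818; Δt_x=1.0353, Δt_y=3.8637
    x: enter (5,1) at t=0.2174
    y: enter (5,0) at t=1.0818 ← occupied
  → r_1 = 1.0818
beam 2: φ=-45°, α=240°
  dir = (cos 240°, sin 240°) = (-0.5000, -0.8660); from cell (6,1)
  next x-line at t=0.4200, next y-line at t=0.3233; Δt_x=2.0000, Δt_y=1.1547
    y: enter (6,0) at t=0.3233 ← occupied
  → r_2 = 0.3233
beam 3: φ=0°, α=285°
  dir = (cos 285°, sin 285°) = (0.2588, -0.9659); from cell (6,1)
  next x-line at t=3.0523, next y-line at t=0.2899; Δt_x=3.8637, Δt_y=1.0353
    y: enter (6,0) at t=0.2899 ← occupied
  → r_3 = 0.2899
beam 4: φ=45°, α=330°
  dir = (cos 330°, sin 330°) = (0.8660, -0.5000); from cell (6,1)
  next x-line at t=0.9122, next y-line at t=0.5600; Δt_x=1.1547, Δt_y=2.0000
    y: enter (6,0) at t=0.5600 ← occupied
  → r_4 = 0.5600
beam 5: φ=90°, α=15°
  dir = (cos 15°, sin 15°) = (0.9659, 0.2588); from cell (6,1)
  next x-line at t=0.8179, next y-line at t=2.7819; Δt_x=1.0353, Δt_y=3.8637
    x: enter (7,1) at t=0.8179
    x: enter (8,1) at t=1.8531 ← occupied
  → r_5 = 1.8531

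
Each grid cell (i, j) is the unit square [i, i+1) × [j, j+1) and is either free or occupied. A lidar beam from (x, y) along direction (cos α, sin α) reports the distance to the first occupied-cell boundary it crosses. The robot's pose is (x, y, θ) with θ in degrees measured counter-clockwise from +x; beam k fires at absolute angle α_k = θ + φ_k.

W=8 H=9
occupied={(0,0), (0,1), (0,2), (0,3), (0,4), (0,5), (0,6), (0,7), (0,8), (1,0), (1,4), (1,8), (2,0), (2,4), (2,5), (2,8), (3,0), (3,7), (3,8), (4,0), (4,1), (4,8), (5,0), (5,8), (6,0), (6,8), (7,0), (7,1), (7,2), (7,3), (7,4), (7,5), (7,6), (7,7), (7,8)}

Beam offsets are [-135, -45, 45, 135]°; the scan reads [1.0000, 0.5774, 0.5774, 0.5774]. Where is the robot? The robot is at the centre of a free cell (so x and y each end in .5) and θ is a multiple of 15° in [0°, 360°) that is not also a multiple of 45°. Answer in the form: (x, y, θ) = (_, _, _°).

The pose lattice has 37·16 = 592 candidates. Test each by forward raycasting.
  (4.5, 5.5, 120°): beam 1 = 2.5882 ≠ 1.0000 ✗
  (2.5, 7.5, 300°): beam 1 = 1.5529 ≠ 1.0000 ✗
  (5.5, 6.5, 120°): beam 1 = 1.5529 ≠ 1.0000 ✗
  …
  (1.5, 5.5, 255°): r_1=1.0000, r_2=0.5774, r_3=0.5774, r_4=0.5774 — all match ✓
Unique over the lattice → pose = (1.5, 5.5, 255°).

(x, y, θ) = (1.5, 5.5, 255°)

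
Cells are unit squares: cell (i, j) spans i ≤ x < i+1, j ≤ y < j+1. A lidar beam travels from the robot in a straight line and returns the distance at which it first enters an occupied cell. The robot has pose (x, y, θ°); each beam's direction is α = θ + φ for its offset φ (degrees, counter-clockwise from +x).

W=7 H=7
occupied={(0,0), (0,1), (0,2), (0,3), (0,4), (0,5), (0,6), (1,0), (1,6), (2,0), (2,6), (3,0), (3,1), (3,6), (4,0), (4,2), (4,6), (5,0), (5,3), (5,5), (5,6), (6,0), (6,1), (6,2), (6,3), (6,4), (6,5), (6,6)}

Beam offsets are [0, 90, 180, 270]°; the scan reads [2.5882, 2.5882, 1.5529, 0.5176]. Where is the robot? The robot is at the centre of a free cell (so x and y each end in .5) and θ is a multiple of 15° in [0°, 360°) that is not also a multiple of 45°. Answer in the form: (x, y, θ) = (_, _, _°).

The pose lattice has 21·16 = 336 candidates. Test each by forward raycasting.
  (4.5, 5.5, 165°): beam 1 = 1.9319 ≠ 2.5882 ✗
  (3.5, 5.5, 30°): beam 1 = 1.0000 ≠ 2.5882 ✗
  (4.5, 1.5, 345°): beam 1 = 1.5529 ≠ 2.5882 ✗
  …
  (3.5, 5.5, 195°): r_1=2.5882, r_2=2.5882, r_3=1.5529, r_4=0.5176 — all match ✓
No second candidate reproduces the full scan.

(x, y, θ) = (3.5, 5.5, 195°)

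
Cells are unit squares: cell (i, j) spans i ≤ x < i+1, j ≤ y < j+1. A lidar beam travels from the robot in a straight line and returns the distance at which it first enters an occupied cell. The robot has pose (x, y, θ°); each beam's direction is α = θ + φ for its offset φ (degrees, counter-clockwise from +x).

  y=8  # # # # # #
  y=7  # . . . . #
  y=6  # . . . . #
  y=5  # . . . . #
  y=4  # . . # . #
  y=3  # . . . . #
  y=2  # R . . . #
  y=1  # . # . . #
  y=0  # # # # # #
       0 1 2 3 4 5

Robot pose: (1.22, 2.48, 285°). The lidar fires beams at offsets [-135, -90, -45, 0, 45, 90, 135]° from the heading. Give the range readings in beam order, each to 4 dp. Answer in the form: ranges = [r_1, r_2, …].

ranges = [0.2540, 0.2278, 0.4400, 1.5322, 0.9600, 3.9133, 6.3739]

beam 1: φ=-135°, α=150°
  direction (-0.8660, 0.5000); cell (1,2); t to first gridline: x 0.2540, y 1.0400 (then +1.1547 / +2.0000)
    (0,2) via x @ 0.2540  # hit
  → r_1 = 0.2540
beam 2: φ=-90°, α=195°
  direction (-0.9659, -0.2588); cell (1,2); t to first gridline: x 0.2278, y 1.8546 (then +1.0353 / +3.8637)
    (0,2) via x @ 0.2278  # hit
  → r_2 = 0.2278
beam 3: φ=-45°, α=240°
  direction (-0.5000, -0.8660); cell (1,2); t to first gridline: x 0.4400, y 0.5543 (then +2.0000 / +1.1547)
    (0,2) via x @ 0.4400  # hit
  → r_3 = 0.4400
beam 4: φ=0°, α=285°
  direction (0.2588, -0.9659); cell (1,2); t to first gridline: x 3.0137, y 0.4969 (then +3.8637 / +1.0353)
    (1,1) via y @ 0.4969
    (1,0) via y @ 1.5322  # hit
  → r_4 = 1.5322
beam 5: φ=45°, α=330°
  direction (0.8660, -0.5000); cell (1,2); t to first gridline: x 0.9007, y 0.9600 (then +1.1547 / +2.0000)
    (2,2) via x @ 0.9007
    (2,1) via y @ 0.9600  # hit
  → r_5 = 0.9600
beam 6: φ=90°, α=15°
  direction (0.9659, 0.2588); cell (1,2); t to first gridline: x 0.8075, y 2.0091 (then +1.0353 / +3.8637)
    (2,2) via x @ 0.8075
    (3,2) via x @ 1.8428
    (3,3) via y @ 2.0091
    (4,3) via x @ 2.8781
    (5,3) via x @ 3.9133  # hit
  → r_6 = 3.9133
beam 7: φ=135°, α=60°
  direction (0.5000, 0.8660); cell (1,2); t to first gridline: x 1.5600, y 0.6004 (then +2.0000 / +1.1547)
    (1,3) via y @ 0.6004
    (2,3) via x @ 1.5600
    (2,4) via y @ 1.7551
    (2,5) via y @ 2.9098
    (3,5) via x @ 3.5600
    (3,6) via y @ 4.0645
    (3,7) via y @ 5.2192
    (4,7) via x @ 5.5600
    (4,8) via y @ 6.3739  # hit
  → r_7 = 6.3739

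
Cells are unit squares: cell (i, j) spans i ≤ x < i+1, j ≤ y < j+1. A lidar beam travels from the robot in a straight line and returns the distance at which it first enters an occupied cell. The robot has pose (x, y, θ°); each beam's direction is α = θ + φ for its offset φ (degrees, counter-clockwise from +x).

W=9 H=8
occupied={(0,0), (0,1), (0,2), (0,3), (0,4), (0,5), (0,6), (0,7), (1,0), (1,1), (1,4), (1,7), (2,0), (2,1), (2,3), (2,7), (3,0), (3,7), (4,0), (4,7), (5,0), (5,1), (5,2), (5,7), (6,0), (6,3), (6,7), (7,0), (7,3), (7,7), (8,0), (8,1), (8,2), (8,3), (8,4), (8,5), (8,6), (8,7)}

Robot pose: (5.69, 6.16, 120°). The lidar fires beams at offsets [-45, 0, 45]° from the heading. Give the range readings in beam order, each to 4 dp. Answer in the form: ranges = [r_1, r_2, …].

beam 1: φ=-45°, α=75°
  cosα=0.2588 sinα=0.9659 | (5,6) | tMaxX 1.1977 tMaxY 0.8696 | tΔX 3.8637 tΔY 1.0353
    t=0.8696 [y] (5,7) — stop
  → r_1 = 0.8696
beam 2: φ=0°, α=120°
  cosα=-0.5000 sinα=0.8660 | (5,6) | tMaxX 1.3800 tMaxY 0.9699 | tΔX 2.0000 tΔY 1.1547
    t=0.9699 [y] (5,7) — stop
  → r_2 = 0.9699
beam 3: φ=45°, α=165°
  cosα=-0.9659 sinα=0.2588 | (5,6) | tMaxX 0.7143 tMaxY 3.2455 | tΔX 1.0353 tΔY 3.8637
    t=0.7143 [x] (4,6)
    t=1.7496 [x] (3,6)
    t=2.7849 [x] (2,6)
    t=3.2455 [y] (2,7) — stop
  → r_3 = 3.2455

ranges = [0.8696, 0.9699, 3.2455]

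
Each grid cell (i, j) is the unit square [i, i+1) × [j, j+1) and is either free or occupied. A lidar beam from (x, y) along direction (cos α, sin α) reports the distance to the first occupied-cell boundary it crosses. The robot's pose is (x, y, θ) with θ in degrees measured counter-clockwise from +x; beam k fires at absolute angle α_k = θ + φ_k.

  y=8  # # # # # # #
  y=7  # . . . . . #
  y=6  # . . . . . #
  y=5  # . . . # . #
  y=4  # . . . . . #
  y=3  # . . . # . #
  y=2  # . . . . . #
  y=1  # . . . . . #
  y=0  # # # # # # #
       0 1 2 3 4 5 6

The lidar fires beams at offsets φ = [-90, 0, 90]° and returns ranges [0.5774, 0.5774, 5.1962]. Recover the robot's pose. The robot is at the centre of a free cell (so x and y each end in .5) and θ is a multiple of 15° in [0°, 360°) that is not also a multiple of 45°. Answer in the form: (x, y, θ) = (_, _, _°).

(x, y, θ) = (5.5, 7.5, 120°)

Candidates: 33 free-cell centres × 16 headings = 528 poses. Raycast each; keep the one whose scan matches to 4 dp.
  (5.5, 7.5, 60°): beam 3 = 1.0000 ≠ 5.1962 ✗
  (4.5, 2.5, 285°): beam 1 = 3.6235 ≠ 0.5774 ✗
  (5.5, 2.5, 120°): beam 2 = 1.0000 ≠ 0.5774 ✗
  (4.5, 2.5, 345°): beam 1 = 1.5529 ≠ 0.5774 ✗
  …
  (5.5, 7.5, 120°): r_1=0.5774, r_2=0.5774, r_3=5.1962 — all match ✓
Unique over the lattice → pose = (5.5, 7.5, 120°).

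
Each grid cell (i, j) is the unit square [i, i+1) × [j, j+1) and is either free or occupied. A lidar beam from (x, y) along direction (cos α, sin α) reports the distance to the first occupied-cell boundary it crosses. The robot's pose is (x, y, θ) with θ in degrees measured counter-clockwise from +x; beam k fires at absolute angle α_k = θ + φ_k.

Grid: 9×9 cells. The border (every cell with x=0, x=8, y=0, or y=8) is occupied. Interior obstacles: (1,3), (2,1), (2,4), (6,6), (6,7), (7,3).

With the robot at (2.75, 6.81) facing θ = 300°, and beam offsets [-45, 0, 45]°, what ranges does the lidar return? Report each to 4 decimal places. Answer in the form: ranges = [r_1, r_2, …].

ranges = [1.8738, 6.7088, 5.4352]

beam 1: φ=-45°, α=255°
  d=(-0.2588,-0.9659)  start (2,6)  tX=2.8978 tY=0.8386  stride 1/|dx|=3.8637 1/|dy|=1.0353
    cross y-line → (2,5), t=0.8386
    cross y-line → (2,4), t=1.8738 (wall)
  → r_1 = 1.8738
beam 2: φ=0°, α=300°
  d=(0.5000,-0.8660)  start (2,6)  tX=0.5000 tY=0.9353  stride 1/|dx|=2.0000 1/|dy|=1.1547
    cross x-line → (3,6), t=0.5000
    cross y-line → (3,5), t=0.9353
    cross y-line → (3,4), t=2.0900
    cross x-line → (4,4), t=2.5000
    cross y-line → (4,3), t=3.2447
    cross y-line → (4,2), t=4.3994
    cross x-line → (5,2), t=4.5000
    cross y-line → (5,1), t=5.5541
    cross x-line → (6,1), t=6.5000
    cross y-line → (6,0), t=6.7088 (wall)
  → r_2 = 6.7088
beam 3: φ=45°, α=345°
  d=(0.9659,-0.2588)  start (2,6)  tX=0.2588 tY=3.1296  stride 1/|dx|=1.0353 1/|dy|=3.8637
    cross x-line → (3,6), t=0.2588
    cross x-line → (4,6), t=1.2941
    cross x-line → (5,6), t=2.3294
    cross y-line → (5,5), t=3.1296
    cross x-line → (6,5), t=3.3646
    cross x-line → (7,5), t=4.3999
    cross x-line → (8,5), t=5.4352 (wall)
  → r_3 = 5.4352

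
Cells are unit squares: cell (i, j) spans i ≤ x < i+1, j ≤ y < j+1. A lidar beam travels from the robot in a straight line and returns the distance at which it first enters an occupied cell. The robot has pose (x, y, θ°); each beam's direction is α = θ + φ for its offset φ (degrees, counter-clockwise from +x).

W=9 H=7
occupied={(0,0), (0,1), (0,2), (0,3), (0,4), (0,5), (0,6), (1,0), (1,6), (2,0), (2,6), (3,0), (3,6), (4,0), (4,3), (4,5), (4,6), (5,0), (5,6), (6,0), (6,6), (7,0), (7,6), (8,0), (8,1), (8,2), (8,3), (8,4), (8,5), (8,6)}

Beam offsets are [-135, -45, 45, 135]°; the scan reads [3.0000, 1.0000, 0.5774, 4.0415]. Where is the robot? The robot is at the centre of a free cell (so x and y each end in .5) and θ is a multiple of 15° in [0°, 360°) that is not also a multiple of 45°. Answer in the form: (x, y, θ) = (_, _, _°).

(x, y, θ) = (7.5, 2.5, 345°)

Enumerate (i+0.5, j+0.5, θ) over the 33 free cells and 16 admissible headings. For each, cast all 4 beams and compare to the given ranges.
  (7.5, 2.5, 105°): beam 1 = 0.5774 ≠ 3.0000 ✗
  (2.5, 5.5, 60°): beam 1 = 4.6587 ≠ 3.0000 ✗
  (7.5, 4.5, 105°): beam 1 = 0.5774 ≠ 3.0000 ✗
  (4.5, 1.5, 240°): beam 1 = 1.5529 ≠ 3.0000 ✗
  …
  (7.5, 2.5, 345°): r_1=3.0000, r_2=1.0000, r_3=0.5774, r_4=4.0415 — all match ✓
No second candidate reproduces the full scan.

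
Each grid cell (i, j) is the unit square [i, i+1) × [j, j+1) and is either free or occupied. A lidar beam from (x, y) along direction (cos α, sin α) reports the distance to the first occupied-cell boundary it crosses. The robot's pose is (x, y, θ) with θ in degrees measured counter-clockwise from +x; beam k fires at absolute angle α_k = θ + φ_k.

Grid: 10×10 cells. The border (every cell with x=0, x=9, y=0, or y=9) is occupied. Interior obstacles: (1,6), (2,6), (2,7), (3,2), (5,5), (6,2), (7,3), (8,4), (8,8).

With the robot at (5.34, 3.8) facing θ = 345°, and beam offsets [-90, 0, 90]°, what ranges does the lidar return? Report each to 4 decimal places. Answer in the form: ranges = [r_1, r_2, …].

ranges = [2.8988, 1.7186, 1.2423]

beam 1: φ=-90°, α=255°
  d=(-0.2588,-0.9659)  start (5,3)  tX=1.3137 tY=0.8282  stride 1/|dx|=3.8637 1/|dy|=1.0353
    cross y-line → (5,2), t=0.8282
    cross x-line → (4,2), t=1.3137
    cross y-line → (4,1), t=1.8635
    cross y-line → (4,0), t=2.8988 (wall)
  → r_1 = 2.8988
beam 2: φ=0°, α=345°
  d=(0.9659,-0.2588)  start (5,3)  tX=0.6833 tY=3.0910  stride 1/|dx|=1.0353 1/|dy|=3.8637
    cross x-line → (6,3), t=0.6833
    cross x-line → (7,3), t=1.7186 (wall)
  → r_2 = 1.7186
beam 3: φ=90°, α=75°
  d=(0.2588,0.9659)  start (5,3)  tX=2.5500 tY=0.2071  stride 1/|dx|=3.8637 1/|dy|=1.0353
    cross y-line → (5,4), t=0.2071
    cross y-line → (5,5), t=1.2423 (wall)
  → r_3 = 1.2423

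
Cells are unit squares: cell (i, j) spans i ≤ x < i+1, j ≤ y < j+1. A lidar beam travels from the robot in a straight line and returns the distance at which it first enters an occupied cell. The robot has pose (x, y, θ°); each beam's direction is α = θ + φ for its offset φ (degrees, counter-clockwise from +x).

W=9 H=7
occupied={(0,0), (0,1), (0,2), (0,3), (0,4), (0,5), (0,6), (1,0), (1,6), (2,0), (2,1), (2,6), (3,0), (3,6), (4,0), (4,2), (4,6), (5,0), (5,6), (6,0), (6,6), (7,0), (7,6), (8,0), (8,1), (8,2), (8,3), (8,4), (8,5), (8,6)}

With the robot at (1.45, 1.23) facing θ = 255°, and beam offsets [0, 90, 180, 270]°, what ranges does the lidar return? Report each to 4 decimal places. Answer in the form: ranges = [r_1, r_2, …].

ranges = [0.2381, 0.5694, 4.9383, 0.4659]

beam 1: φ=0°, α=255°
  dir = (cos 255°, sin 255°) = (-0.2588, -0.9659); from cell (1,1)
  next x-line at t=1.7387, next y-line at t=0.2381; Δt_x=3.8637, Δt_y=1.0353
    y: enter (1,0) at t=0.2381 ← occupied
  → r_1 = 0.2381
beam 2: φ=90°, α=345°
  dir = (cos 345°, sin 345°) = (0.9659, -0.2588); from cell (1,1)
  next x-line at t=0.5694, next y-line at t=0.8887; Δt_x=1.0353, Δt_y=3.8637
    x: enter (2,1) at t=0.5694 ← occupied
  → r_2 = 0.5694
beam 3: φ=180°, α=75°
  dir = (cos 75°, sin 75°) = (0.2588, 0.9659); from cell (1,1)
  next x-line at t=2.1250, next y-line at t=0.7972; Δt_x=3.8637, Δt_y=1.0353
    y: enter (1,2) at t=0.7972
    y: enter (1,3) at t=1.8324
    x: enter (2,3) at t=2.1250
    y: enter (2,4) at t=2.8677
    y: enter (2,5) at t=3.9030
    y: enter (2,6) at t=4.9383 ← occupied
  → r_3 = 4.9383
beam 4: φ=270°, α=165°
  dir = (cos 165°, sin 165°) = (-0.9659, 0.2588); from cell (1,1)
  next x-line at t=0.4659, next y-line at t=2.9751; Δt_x=1.0353, Δt_y=3.8637
    x: enter (0,1) at t=0.4659 ← occupied
  → r_4 = 0.4659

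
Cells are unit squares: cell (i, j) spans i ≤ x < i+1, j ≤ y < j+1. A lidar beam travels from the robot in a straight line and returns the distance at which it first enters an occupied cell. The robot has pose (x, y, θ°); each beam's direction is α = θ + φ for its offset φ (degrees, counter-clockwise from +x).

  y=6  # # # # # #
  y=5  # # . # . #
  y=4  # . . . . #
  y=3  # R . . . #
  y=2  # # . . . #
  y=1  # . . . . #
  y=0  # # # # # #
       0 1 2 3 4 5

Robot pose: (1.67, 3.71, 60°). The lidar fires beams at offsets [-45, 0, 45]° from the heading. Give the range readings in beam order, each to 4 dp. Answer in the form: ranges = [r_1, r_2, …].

beam 1: φ=-45°, α=15°
  dir = (cos 15°, sin 15°) = (0.9659, 0.2588); from cell (1,3)
  next x-line at t=0.3416, next y-line at t=1.1205; Δt_x=1.0353, Δt_y=3.8637
    x: enter (2,3) at t=0.3416
    y: enter (2,4) at t=1.1205
    x: enter (3,4) at t=1.3769
    x: enter (4,4) at t=2.4122
    x: enter (5,4) at t=3.4475 ← occupied
  → r_1 = 3.4475
beam 2: φ=0°, α=60°
  dir = (cos 60°, sin 60°) = (0.5000, 0.8660); from cell (1,3)
  next x-line at t=0.6600, next y-line at t=0.3349; Δt_x=2.0000, Δt_y=1.1547
    y: enter (1,4) at t=0.3349
    x: enter (2,4) at t=0.6600
    y: enter (2,5) at t=1.4896
    y: enter (2,6) at t=2.6443 ← occupied
  → r_2 = 2.6443
beam 3: φ=45°, α=105°
  dir = (cos 105°, sin 105°) = (-0.2588, 0.9659); from cell (1,3)
  next x-line at t=2.5887, next y-line at t=0.3002; Δt_x=3.8637, Δt_y=1.0353
    y: enter (1,4) at t=0.3002
    y: enter (1,5) at t=1.3355 ← occupied
  → r_3 = 1.3355

ranges = [3.4475, 2.6443, 1.3355]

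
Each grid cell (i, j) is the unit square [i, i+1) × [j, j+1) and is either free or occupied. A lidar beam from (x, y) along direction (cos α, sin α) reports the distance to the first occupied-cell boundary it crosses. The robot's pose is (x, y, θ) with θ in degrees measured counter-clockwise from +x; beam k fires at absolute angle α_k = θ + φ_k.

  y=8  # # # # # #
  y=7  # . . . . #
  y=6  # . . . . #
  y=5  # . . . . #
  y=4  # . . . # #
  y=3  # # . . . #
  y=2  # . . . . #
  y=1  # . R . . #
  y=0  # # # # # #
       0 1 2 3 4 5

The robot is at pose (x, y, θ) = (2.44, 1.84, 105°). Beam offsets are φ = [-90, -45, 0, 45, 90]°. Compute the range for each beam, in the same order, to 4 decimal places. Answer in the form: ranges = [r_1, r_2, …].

beam 1: φ=-90°, α=15°
  dir = (cos 15°, sin 15°) = (0.9659, 0.2588); from cell (2,1)
  next x-line at t=0.5798, next y-line at t=0.6182; Δt_x=1.0353, Δt_y=3.8637
    x: enter (3,1) at t=0.5798
    y: enter (3,2) at t=0.6182
    x: enter (4,2) at t=1.6150
    x: enter (5,2) at t=2.6503 ← occupied
  → r_1 = 2.6503
beam 2: φ=-45°, α=60°
  dir = (cos 60°, sin 60°) = (0.5000, 0.8660); from cell (2,1)
  next x-line at t=1.1200, next y-line at t=0.1848; Δt_x=2.0000, Δt_y=1.1547
    y: enter (2,2) at t=0.1848
    x: enter (3,2) at t=1.1200
    y: enter (3,3) at t=1.3395
    y: enter (3,4) at t=2.4942
    x: enter (4,4) at t=3.1200 ← occupied
  → r_2 = 3.1200
beam 3: φ=0°, α=105°
  dir = (cos 105°, sin 105°) = (-0.2588, 0.9659); from cell (2,1)
  next x-line at t=1.7000, next y-line at t=0.1656; Δt_x=3.8637, Δt_y=1.0353
    y: enter (2,2) at t=0.1656
    y: enter (2,3) at t=1.2009
    x: enter (1,3) at t=1.7000 ← occupied
  → r_3 = 1.7000
beam 4: φ=45°, α=150°
  dir = (cos 150°, sin 150°) = (-0.8660, 0.5000); from cell (2,1)
  next x-line at t=0.5081, next y-line at t=0.3200; Δt_x=1.1547, Δt_y=2.0000
    y: enter (2,2) at t=0.3200
    x: enter (1,2) at t=0.5081
    x: enter (0,2) at t=1.6628 ← occupied
  → r_4 = 1.6628
beam 5: φ=90°, α=195°
  dir = (cos 195°, sin 195°) = (-0.9659, -0.2588); from cell (2,1)
  next x-line at t=0.4555, next y-line at t=3.2455; Δt_x=1.0353, Δt_y=3.8637
    x: enter (1,1) at t=0.4555
    x: enter (0,1) at t=1.4908 ← occupied
  → r_5 = 1.4908

ranges = [2.6503, 3.1200, 1.7000, 1.6628, 1.4908]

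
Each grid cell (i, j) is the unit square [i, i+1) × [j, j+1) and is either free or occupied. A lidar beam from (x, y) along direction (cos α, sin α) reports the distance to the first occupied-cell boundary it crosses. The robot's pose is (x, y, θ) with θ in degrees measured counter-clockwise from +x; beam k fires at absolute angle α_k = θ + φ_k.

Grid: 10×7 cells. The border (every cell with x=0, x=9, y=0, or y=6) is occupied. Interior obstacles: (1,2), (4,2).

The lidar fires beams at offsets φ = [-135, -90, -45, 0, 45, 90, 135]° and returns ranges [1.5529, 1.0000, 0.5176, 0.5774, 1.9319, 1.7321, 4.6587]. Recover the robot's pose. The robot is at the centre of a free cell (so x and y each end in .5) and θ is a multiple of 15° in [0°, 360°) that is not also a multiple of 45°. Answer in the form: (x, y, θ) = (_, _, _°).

The pose lattice has 38·16 = 608 candidates. Test each by forward raycasting.
  (7.5, 2.5, 285°): beam 1 = 7.0000 ≠ 1.5529 ✗
  (7.5, 5.5, 300°): beam 1 = 1.9319 ≠ 1.5529 ✗
  (5.5, 4.5, 60°): beam 1 = 3.6235 ≠ 1.5529 ✗
  (7.5, 5.5, 30°): beam 1 = 4.6587 ≠ 1.5529 ✗
  …
  (2.5, 1.5, 300°): r_1=1.5529, r_2=1.0000, r_3=0.5176, r_4=0.5774, r_5=1.9319, r_6=1.7321, r_7=4.6587 — all match ✓
Only this pose fits every beam.

(x, y, θ) = (2.5, 1.5, 300°)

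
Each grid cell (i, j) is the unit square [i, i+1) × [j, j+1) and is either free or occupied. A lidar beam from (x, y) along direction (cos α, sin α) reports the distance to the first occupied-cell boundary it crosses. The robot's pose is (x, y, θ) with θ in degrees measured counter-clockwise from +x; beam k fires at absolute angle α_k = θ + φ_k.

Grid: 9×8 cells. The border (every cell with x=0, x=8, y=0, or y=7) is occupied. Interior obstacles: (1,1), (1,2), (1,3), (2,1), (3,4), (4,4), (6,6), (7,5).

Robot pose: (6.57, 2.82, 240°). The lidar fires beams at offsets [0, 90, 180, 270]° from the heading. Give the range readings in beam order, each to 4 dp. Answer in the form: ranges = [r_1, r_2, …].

beam 1: φ=0°, α=240°
  cosα=-0.5000 sinα=-0.8660 | (6,2) | tMaxX 1.1400 tMaxY 0.9469 | tΔX 2.0000 tΔY 1.1547
    t=0.9469 [y] (6,1)
    t=1.1400 [x] (5,1)
    t=2.1016 [y] (5,0) — stop
  → r_1 = 2.1016
beam 2: φ=90°, α=330°
  cosα=0.8660 sinα=-0.5000 | (6,2) | tMaxX 0.4965 tMaxY 1.6400 | tΔX 1.1547 tΔY 2.0000
    t=0.4965 [x] (7,2)
    t=1.6400 [y] (7,1)
    t=1.6512 [x] (8,1) — stop
  → r_2 = 1.6512
beam 3: φ=180°, α=60°
  cosα=0.5000 sinα=0.8660 | (6,2) | tMaxX 0.8600 tMaxY 0.2078 | tΔX 2.0000 tΔY 1.1547
    t=0.2078 [y] (6,3)
    t=0.8600 [x] (7,3)
    t=1.3625 [y] (7,4)
    t=2.5172 [y] (7,5) — stop
  → r_3 = 2.5172
beam 4: φ=270°, α=150°
  cosα=-0.8660 sinα=0.5000 | (6,2) | tMaxX 0.6582 tMaxY 0.3600 | tΔX 1.1547 tΔY 2.0000
    t=0.3600 [y] (6,3)
    t=0.6582 [x] (5,3)
    t=1.8129 [x] (4,3)
    t=2.3600 [y] (4,4) — stop
  → r_4 = 2.3600

ranges = [2.1016, 1.6512, 2.5172, 2.3600]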